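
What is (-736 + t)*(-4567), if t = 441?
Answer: 1347265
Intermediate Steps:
(-736 + t)*(-4567) = (-736 + 441)*(-4567) = -295*(-4567) = 1347265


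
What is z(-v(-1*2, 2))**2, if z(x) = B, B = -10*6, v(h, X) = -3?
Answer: 3600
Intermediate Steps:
B = -60
z(x) = -60
z(-v(-1*2, 2))**2 = (-60)**2 = 3600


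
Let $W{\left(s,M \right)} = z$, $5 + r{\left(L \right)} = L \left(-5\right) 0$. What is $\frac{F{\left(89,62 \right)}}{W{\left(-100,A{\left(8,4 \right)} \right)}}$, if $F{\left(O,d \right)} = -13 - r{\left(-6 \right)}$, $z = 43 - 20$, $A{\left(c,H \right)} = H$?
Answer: $- \frac{8}{23} \approx -0.34783$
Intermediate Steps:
$r{\left(L \right)} = -5$ ($r{\left(L \right)} = -5 + L \left(-5\right) 0 = -5 + - 5 L 0 = -5 + 0 = -5$)
$z = 23$
$W{\left(s,M \right)} = 23$
$F{\left(O,d \right)} = -8$ ($F{\left(O,d \right)} = -13 - -5 = -13 + 5 = -8$)
$\frac{F{\left(89,62 \right)}}{W{\left(-100,A{\left(8,4 \right)} \right)}} = - \frac{8}{23}$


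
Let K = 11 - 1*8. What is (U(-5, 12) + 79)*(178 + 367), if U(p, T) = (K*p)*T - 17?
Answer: -64310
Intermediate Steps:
K = 3 (K = 11 - 8 = 3)
U(p, T) = -17 + 3*T*p (U(p, T) = (3*p)*T - 17 = 3*T*p - 17 = -17 + 3*T*p)
(U(-5, 12) + 79)*(178 + 367) = ((-17 + 3*12*(-5)) + 79)*(178 + 367) = ((-17 - 180) + 79)*545 = (-197 + 79)*545 = -118*545 = -64310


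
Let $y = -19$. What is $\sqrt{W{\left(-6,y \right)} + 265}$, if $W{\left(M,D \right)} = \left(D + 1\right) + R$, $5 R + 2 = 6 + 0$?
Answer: $\frac{\sqrt{6195}}{5} \approx 15.742$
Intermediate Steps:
$R = \frac{4}{5}$ ($R = - \frac{2}{5} + \frac{6 + 0}{5} = - \frac{2}{5} + \frac{1}{5} \cdot 6 = - \frac{2}{5} + \frac{6}{5} = \frac{4}{5} \approx 0.8$)
$W{\left(M,D \right)} = \frac{9}{5} + D$ ($W{\left(M,D \right)} = \left(D + 1\right) + \frac{4}{5} = \left(1 + D\right) + \frac{4}{5} = \frac{9}{5} + D$)
$\sqrt{W{\left(-6,y \right)} + 265} = \sqrt{\left(\frac{9}{5} - 19\right) + 265} = \sqrt{- \frac{86}{5} + 265} = \sqrt{\frac{1239}{5}} = \frac{\sqrt{6195}}{5}$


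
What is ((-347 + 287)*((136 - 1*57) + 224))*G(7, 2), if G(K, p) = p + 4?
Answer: -109080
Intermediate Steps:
G(K, p) = 4 + p
((-347 + 287)*((136 - 1*57) + 224))*G(7, 2) = ((-347 + 287)*((136 - 1*57) + 224))*(4 + 2) = -60*((136 - 57) + 224)*6 = -60*(79 + 224)*6 = -60*303*6 = -18180*6 = -109080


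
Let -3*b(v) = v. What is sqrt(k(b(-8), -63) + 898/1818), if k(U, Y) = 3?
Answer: 2*sqrt(80194)/303 ≈ 1.8692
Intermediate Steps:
b(v) = -v/3
sqrt(k(b(-8), -63) + 898/1818) = sqrt(3 + 898/1818) = sqrt(3 + 898*(1/1818)) = sqrt(3 + 449/909) = sqrt(3176/909) = 2*sqrt(80194)/303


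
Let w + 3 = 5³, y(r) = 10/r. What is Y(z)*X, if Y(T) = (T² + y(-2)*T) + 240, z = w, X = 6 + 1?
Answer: 101598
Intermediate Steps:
X = 7
w = 122 (w = -3 + 5³ = -3 + 125 = 122)
z = 122
Y(T) = 240 + T² - 5*T (Y(T) = (T² + (10/(-2))*T) + 240 = (T² + (10*(-½))*T) + 240 = (T² - 5*T) + 240 = 240 + T² - 5*T)
Y(z)*X = (240 + 122² - 5*122)*7 = (240 + 14884 - 610)*7 = 14514*7 = 101598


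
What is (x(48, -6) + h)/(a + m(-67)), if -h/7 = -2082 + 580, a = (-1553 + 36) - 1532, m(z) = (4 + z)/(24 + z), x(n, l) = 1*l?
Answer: -112961/32761 ≈ -3.4480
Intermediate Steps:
x(n, l) = l
m(z) = (4 + z)/(24 + z)
a = -3049 (a = -1517 - 1532 = -3049)
h = 10514 (h = -7*(-2082 + 580) = -7*(-1502) = 10514)
(x(48, -6) + h)/(a + m(-67)) = (-6 + 10514)/(-3049 + (4 - 67)/(24 - 67)) = 10508/(-3049 - 63/(-43)) = 10508/(-3049 - 1/43*(-63)) = 10508/(-3049 + 63/43) = 10508/(-131044/43) = 10508*(-43/131044) = -112961/32761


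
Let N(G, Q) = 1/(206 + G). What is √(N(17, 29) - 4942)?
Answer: I*√245760495/223 ≈ 70.299*I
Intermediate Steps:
√(N(17, 29) - 4942) = √(1/(206 + 17) - 4942) = √(1/223 - 4942) = √(-1102065/223) = I*√245760495/223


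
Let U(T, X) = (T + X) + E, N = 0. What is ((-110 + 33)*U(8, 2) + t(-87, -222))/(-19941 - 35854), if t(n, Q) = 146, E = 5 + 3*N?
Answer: 1009/55795 ≈ 0.018084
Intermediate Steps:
E = 5 (E = 5 + 3*0 = 5 + 0 = 5)
U(T, X) = 5 + T + X (U(T, X) = (T + X) + 5 = 5 + T + X)
((-110 + 33)*U(8, 2) + t(-87, -222))/(-19941 - 35854) = ((-110 + 33)*(5 + 8 + 2) + 146)/(-19941 - 35854) = (-77*15 + 146)/(-55795) = (-1155 + 146)*(-1/55795) = -1009*(-1/55795) = 1009/55795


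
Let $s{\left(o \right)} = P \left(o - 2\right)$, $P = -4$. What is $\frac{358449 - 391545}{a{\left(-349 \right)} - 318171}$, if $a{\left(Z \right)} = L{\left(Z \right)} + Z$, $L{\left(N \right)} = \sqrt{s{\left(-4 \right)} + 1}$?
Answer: $\frac{33096}{318515} \approx 0.10391$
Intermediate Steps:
$s{\left(o \right)} = 8 - 4 o$ ($s{\left(o \right)} = - 4 \left(o - 2\right) = - 4 \left(-2 + o\right) = 8 - 4 o$)
$L{\left(N \right)} = 5$ ($L{\left(N \right)} = \sqrt{\left(8 - -16\right) + 1} = \sqrt{\left(8 + 16\right) + 1} = \sqrt{24 + 1} = \sqrt{25} = 5$)
$a{\left(Z \right)} = 5 + Z$
$\frac{358449 - 391545}{a{\left(-349 \right)} - 318171} = \frac{358449 - 391545}{\left(5 - 349\right) - 318171} = - \frac{33096}{-344 - 318171} = - \frac{33096}{-318515} = \left(-33096\right) \left(- \frac{1}{318515}\right) = \frac{33096}{318515}$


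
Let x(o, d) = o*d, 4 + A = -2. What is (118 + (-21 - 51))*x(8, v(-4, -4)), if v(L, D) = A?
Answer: -2208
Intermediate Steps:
A = -6 (A = -4 - 2 = -6)
v(L, D) = -6
x(o, d) = d*o
(118 + (-21 - 51))*x(8, v(-4, -4)) = (118 + (-21 - 51))*(-6*8) = (118 - 72)*(-48) = 46*(-48) = -2208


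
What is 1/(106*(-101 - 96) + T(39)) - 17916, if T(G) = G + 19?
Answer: -373082785/20824 ≈ -17916.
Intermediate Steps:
T(G) = 19 + G
1/(106*(-101 - 96) + T(39)) - 17916 = 1/(106*(-101 - 96) + (19 + 39)) - 17916 = 1/(106*(-197) + 58) - 17916 = 1/(-20882 + 58) - 17916 = 1/(-20824) - 17916 = -1/20824 - 17916 = -373082785/20824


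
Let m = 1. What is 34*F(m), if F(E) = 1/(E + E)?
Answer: 17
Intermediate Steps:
F(E) = 1/(2*E)
34*F(m) = 34*((1/2)/1) = 34*((1/2)*1) = 34*(1/2) = 17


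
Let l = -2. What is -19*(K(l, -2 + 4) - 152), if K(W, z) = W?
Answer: 2926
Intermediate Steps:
-19*(K(l, -2 + 4) - 152) = -19*(-2 - 152) = -19*(-154) = 2926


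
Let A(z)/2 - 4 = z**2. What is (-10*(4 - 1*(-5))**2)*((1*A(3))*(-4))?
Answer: 84240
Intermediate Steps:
A(z) = 8 + 2*z**2
(-10*(4 - 1*(-5))**2)*((1*A(3))*(-4)) = (-10*(4 - 1*(-5))**2)*((1*(8 + 2*3**2))*(-4)) = (-10*(4 + 5)**2)*((1*(8 + 2*9))*(-4)) = (-10*9**2)*((1*(8 + 18))*(-4)) = (-10*81)*((1*26)*(-4)) = -21060*(-4) = -810*(-104) = 84240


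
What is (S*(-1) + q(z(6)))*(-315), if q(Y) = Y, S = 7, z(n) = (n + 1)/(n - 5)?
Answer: 0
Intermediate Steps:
z(n) = (1 + n)/(-5 + n)
(S*(-1) + q(z(6)))*(-315) = (7*(-1) + (1 + 6)/(-5 + 6))*(-315) = (-7 + 7/1)*(-315) = (-7 + 1*7)*(-315) = (-7 + 7)*(-315) = 0*(-315) = 0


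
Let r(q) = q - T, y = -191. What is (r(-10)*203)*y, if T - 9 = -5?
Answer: 542822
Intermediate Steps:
T = 4 (T = 9 - 5 = 4)
r(q) = -4 + q (r(q) = q - 1*4 = q - 4 = -4 + q)
(r(-10)*203)*y = ((-4 - 10)*203)*(-191) = -14*203*(-191) = -2842*(-191) = 542822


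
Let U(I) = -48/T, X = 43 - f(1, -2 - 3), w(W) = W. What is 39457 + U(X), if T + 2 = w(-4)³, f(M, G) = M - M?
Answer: 434035/11 ≈ 39458.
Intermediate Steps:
f(M, G) = 0
T = -66 (T = -2 + (-4)³ = -2 - 64 = -66)
X = 43 (X = 43 - 1*0 = 43 + 0 = 43)
U(I) = 8/11 (U(I) = -48/(-66) = -48*(-1/66) = 8/11)
39457 + U(X) = 39457 + 8/11 = 434035/11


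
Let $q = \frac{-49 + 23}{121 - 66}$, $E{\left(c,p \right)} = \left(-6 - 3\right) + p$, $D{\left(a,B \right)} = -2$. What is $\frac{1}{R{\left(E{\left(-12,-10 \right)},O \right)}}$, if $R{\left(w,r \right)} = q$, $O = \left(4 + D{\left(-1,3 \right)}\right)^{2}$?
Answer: $- \frac{55}{26} \approx -2.1154$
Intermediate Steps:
$E{\left(c,p \right)} = -9 + p$
$q = - \frac{26}{55} \approx -0.47273$
$O = 4$ ($O = \left(4 - 2\right)^{2} = 2^{2} = 4$)
$R{\left(w,r \right)} = - \frac{26}{55}$
$\frac{1}{R{\left(E{\left(-12,-10 \right)},O \right)}} = \frac{1}{- \frac{26}{55}} = - \frac{55}{26}$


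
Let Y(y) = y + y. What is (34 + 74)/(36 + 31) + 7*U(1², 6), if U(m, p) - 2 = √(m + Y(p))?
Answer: 1046/67 + 7*√13 ≈ 40.851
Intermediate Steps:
Y(y) = 2*y
U(m, p) = 2 + √(m + 2*p)
(34 + 74)/(36 + 31) + 7*U(1², 6) = (34 + 74)/(36 + 31) + 7*(2 + √(1² + 2*6)) = 108/67 + 7*(2 + √(1 + 12)) = 108*(1/67) + 7*(2 + √13) = 108/67 + (14 + 7*√13) = 1046/67 + 7*√13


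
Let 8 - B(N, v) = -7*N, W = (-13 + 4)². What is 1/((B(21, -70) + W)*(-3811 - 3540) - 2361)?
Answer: -1/1737197 ≈ -5.7564e-7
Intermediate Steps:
W = 81 (W = (-9)² = 81)
B(N, v) = 8 + 7*N (B(N, v) = 8 - (-7)*N = 8 + 7*N)
1/((B(21, -70) + W)*(-3811 - 3540) - 2361) = 1/(((8 + 7*21) + 81)*(-3811 - 3540) - 2361) = 1/(((8 + 147) + 81)*(-7351) - 2361) = 1/((155 + 81)*(-7351) - 2361) = 1/(236*(-7351) - 2361) = 1/(-1734836 - 2361) = 1/(-1737197) = -1/1737197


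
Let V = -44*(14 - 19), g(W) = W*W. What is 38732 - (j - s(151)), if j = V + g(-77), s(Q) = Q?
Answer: 32734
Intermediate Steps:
g(W) = W²
V = 220 (V = -44*(-5) = 220)
j = 6149 (j = 220 + (-77)² = 220 + 5929 = 6149)
38732 - (j - s(151)) = 38732 - (6149 - 1*151) = 38732 - (6149 - 151) = 38732 - 1*5998 = 38732 - 5998 = 32734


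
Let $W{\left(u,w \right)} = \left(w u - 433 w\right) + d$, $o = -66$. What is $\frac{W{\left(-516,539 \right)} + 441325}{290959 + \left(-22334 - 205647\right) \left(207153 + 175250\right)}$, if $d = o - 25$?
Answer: $\frac{70277}{87180327384} \approx 8.0611 \cdot 10^{-7}$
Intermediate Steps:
$d = -91$ ($d = -66 - 25 = -91$)
$W{\left(u,w \right)} = -91 - 433 w + u w$ ($W{\left(u,w \right)} = \left(w u - 433 w\right) - 91 = \left(u w - 433 w\right) - 91 = \left(- 433 w + u w\right) - 91 = -91 - 433 w + u w$)
$\frac{W{\left(-516,539 \right)} + 441325}{290959 + \left(-22334 - 205647\right) \left(207153 + 175250\right)} = \frac{\left(-91 - 233387 - 278124\right) + 441325}{290959 + \left(-22334 - 205647\right) \left(207153 + 175250\right)} = \frac{\left(-91 - 233387 - 278124\right) + 441325}{290959 - 87180618343} = \frac{-511602 + 441325}{290959 - 87180618343} = - \frac{70277}{-87180327384} = \left(-70277\right) \left(- \frac{1}{87180327384}\right) = \frac{70277}{87180327384}$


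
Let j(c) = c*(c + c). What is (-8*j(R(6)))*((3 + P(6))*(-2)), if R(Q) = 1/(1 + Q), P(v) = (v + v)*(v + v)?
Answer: 96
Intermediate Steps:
P(v) = 4*v² (P(v) = (2*v)*(2*v) = 4*v²)
j(c) = 2*c² (j(c) = c*(2*c) = 2*c²)
(-8*j(R(6)))*((3 + P(6))*(-2)) = (-16*(1/(1 + 6))²)*((3 + 4*6²)*(-2)) = (-16*(1/7)²)*((3 + 4*36)*(-2)) = (-16*(⅐)²)*((3 + 144)*(-2)) = (-16/49)*(147*(-2)) = -8*2/49*(-294) = -16/49*(-294) = 96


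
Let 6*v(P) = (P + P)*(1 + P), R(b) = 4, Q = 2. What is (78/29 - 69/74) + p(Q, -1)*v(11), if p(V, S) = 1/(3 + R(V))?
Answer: 120821/15022 ≈ 8.0429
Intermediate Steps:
p(V, S) = ⅐ (p(V, S) = 1/(3 + 4) = 1/7 = ⅐)
v(P) = P*(1 + P)/3 (v(P) = ((P + P)*(1 + P))/6 = ((2*P)*(1 + P))/6 = (2*P*(1 + P))/6 = P*(1 + P)/3)
(78/29 - 69/74) + p(Q, -1)*v(11) = (78/29 - 69/74) + ((⅓)*11*(1 + 11))/7 = (78*(1/29) - 69*1/74) + ((⅓)*11*12)/7 = (78/29 - 69/74) + (⅐)*44 = 3771/2146 + 44/7 = 120821/15022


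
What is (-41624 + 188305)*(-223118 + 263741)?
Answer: 5958622263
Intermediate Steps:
(-41624 + 188305)*(-223118 + 263741) = 146681*40623 = 5958622263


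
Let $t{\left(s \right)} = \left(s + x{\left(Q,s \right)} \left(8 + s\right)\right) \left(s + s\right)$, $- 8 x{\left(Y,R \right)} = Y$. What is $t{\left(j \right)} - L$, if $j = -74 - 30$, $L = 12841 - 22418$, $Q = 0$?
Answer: $31209$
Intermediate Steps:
$x{\left(Y,R \right)} = - \frac{Y}{8}$
$L = -9577$
$j = -104$ ($j = -74 - 30 = -104$)
$t{\left(s \right)} = 2 s^{2}$ ($t{\left(s \right)} = \left(s + \left(- \frac{1}{8}\right) 0 \left(8 + s\right)\right) \left(s + s\right) = \left(s + 0 \left(8 + s\right)\right) 2 s = \left(s + 0\right) 2 s = s 2 s = 2 s^{2}$)
$t{\left(j \right)} - L = 2 \left(-104\right)^{2} - -9577 = 2 \cdot 10816 + 9577 = 21632 + 9577 = 31209$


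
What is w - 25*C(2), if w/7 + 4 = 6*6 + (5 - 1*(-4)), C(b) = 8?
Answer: 87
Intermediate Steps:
w = 287 (w = -28 + 7*(6*6 + (5 - 1*(-4))) = -28 + 7*(36 + (5 + 4)) = -28 + 7*(36 + 9) = -28 + 7*45 = -28 + 315 = 287)
w - 25*C(2) = 287 - 25*8 = 287 - 200 = 87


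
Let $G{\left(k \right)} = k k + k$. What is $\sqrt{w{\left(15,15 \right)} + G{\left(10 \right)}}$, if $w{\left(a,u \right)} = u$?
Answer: $5 \sqrt{5} \approx 11.18$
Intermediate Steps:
$G{\left(k \right)} = k + k^{2}$ ($G{\left(k \right)} = k^{2} + k = k + k^{2}$)
$\sqrt{w{\left(15,15 \right)} + G{\left(10 \right)}} = \sqrt{15 + 10 \left(1 + 10\right)} = \sqrt{15 + 10 \cdot 11} = \sqrt{15 + 110} = \sqrt{125} = 5 \sqrt{5}$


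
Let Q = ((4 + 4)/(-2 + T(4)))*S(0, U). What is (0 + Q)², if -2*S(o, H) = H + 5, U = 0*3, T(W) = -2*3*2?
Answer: 100/49 ≈ 2.0408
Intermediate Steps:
T(W) = -12 (T(W) = -6*2 = -12)
U = 0
S(o, H) = -5/2 - H/2 (S(o, H) = -(H + 5)/2 = -(5 + H)/2 = -5/2 - H/2)
Q = 10/7 (Q = ((4 + 4)/(-2 - 12))*(-5/2 - ½*0) = (8/(-14))*(-5/2 + 0) = (8*(-1/14))*(-5/2) = -4/7*(-5/2) = 10/7 ≈ 1.4286)
(0 + Q)² = (0 + 10/7)² = (10/7)² = 100/49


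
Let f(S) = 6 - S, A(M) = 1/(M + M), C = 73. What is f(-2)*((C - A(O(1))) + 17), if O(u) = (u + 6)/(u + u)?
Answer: 5032/7 ≈ 718.86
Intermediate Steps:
O(u) = (6 + u)/(2*u) (O(u) = (6 + u)/((2*u)) = (6 + u)*(1/(2*u)) = (6 + u)/(2*u))
A(M) = 1/(2*M)
f(-2)*((C - A(O(1))) + 17) = (6 - 1*(-2))*((73 - 1/(2*((½)*(6 + 1)/1))) + 17) = (6 + 2)*((73 - 1/(2*((½)*1*7))) + 17) = 8*((73 - 1/(2*7/2)) + 17) = 8*((73 - 2/(2*7)) + 17) = 8*((73 - 1*⅐) + 17) = 8*((73 - ⅐) + 17) = 8*(510/7 + 17) = 8*(629/7) = 5032/7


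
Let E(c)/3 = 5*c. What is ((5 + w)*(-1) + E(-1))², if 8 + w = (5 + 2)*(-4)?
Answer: 256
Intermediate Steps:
E(c) = 15*c (E(c) = 3*(5*c) = 15*c)
w = -36 (w = -8 + (5 + 2)*(-4) = -8 + 7*(-4) = -8 - 28 = -36)
((5 + w)*(-1) + E(-1))² = ((5 - 36)*(-1) + 15*(-1))² = (-31*(-1) - 15)² = (31 - 15)² = 16² = 256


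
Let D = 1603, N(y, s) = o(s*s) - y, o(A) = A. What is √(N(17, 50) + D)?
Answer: 3*√454 ≈ 63.922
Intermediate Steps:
N(y, s) = s² - y (N(y, s) = s*s - y = s² - y)
√(N(17, 50) + D) = √((50² - 1*17) + 1603) = √((2500 - 17) + 1603) = √(2483 + 1603) = √4086 = 3*√454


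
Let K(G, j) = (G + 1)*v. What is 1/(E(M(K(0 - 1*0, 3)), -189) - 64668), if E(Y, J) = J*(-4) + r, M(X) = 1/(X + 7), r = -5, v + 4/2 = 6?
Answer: -1/63917 ≈ -1.5645e-5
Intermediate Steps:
v = 4 (v = -2 + 6 = 4)
K(G, j) = 4 + 4*G (K(G, j) = (G + 1)*4 = (1 + G)*4 = 4 + 4*G)
M(X) = 1/(7 + X)
E(Y, J) = -5 - 4*J (E(Y, J) = J*(-4) - 5 = -4*J - 5 = -5 - 4*J)
1/(E(M(K(0 - 1*0, 3)), -189) - 64668) = 1/((-5 - 4*(-189)) - 64668) = 1/((-5 + 756) - 64668) = 1/(751 - 64668) = 1/(-63917) = -1/63917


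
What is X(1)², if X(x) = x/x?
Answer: 1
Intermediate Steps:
X(x) = 1
X(1)² = 1² = 1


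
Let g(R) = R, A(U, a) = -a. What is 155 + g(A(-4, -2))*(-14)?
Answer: 127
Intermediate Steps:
155 + g(A(-4, -2))*(-14) = 155 - 1*(-2)*(-14) = 155 + 2*(-14) = 155 - 28 = 127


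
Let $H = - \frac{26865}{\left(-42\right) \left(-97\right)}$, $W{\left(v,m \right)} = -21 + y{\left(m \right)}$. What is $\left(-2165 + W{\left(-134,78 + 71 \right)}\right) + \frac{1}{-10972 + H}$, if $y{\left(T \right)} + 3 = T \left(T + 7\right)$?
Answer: $\frac{313907540847}{14908931} \approx 21055.0$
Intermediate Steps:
$y{\left(T \right)} = -3 + T \left(7 + T\right)$ ($y{\left(T \right)} = -3 + T \left(T + 7\right) = -3 + T \left(7 + T\right)$)
$W{\left(v,m \right)} = -24 + m^{2} + 7 m$ ($W{\left(v,m \right)} = -21 + \left(-3 + m^{2} + 7 m\right) = -24 + m^{2} + 7 m$)
$H = - \frac{8955}{1358}$ ($H = - \frac{26865}{4074} = \left(-26865\right) \frac{1}{4074} = - \frac{8955}{1358} \approx -6.5943$)
$\left(-2165 + W{\left(-134,78 + 71 \right)}\right) + \frac{1}{-10972 + H} = \left(-2165 + \left(-24 + \left(78 + 71\right)^{2} + 7 \left(78 + 71\right)\right)\right) + \frac{1}{-10972 - \frac{8955}{1358}} = \left(-2165 + \left(-24 + 149^{2} + 7 \cdot 149\right)\right) + \frac{1}{- \frac{14908931}{1358}} = \left(-2165 + \left(-24 + 22201 + 1043\right)\right) - \frac{1358}{14908931} = \left(-2165 + 23220\right) - \frac{1358}{14908931} = 21055 - \frac{1358}{14908931} = \frac{313907540847}{14908931}$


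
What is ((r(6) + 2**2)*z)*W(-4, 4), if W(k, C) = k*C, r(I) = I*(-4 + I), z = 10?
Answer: -2560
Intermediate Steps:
W(k, C) = C*k
((r(6) + 2**2)*z)*W(-4, 4) = ((6*(-4 + 6) + 2**2)*10)*(4*(-4)) = ((6*2 + 4)*10)*(-16) = ((12 + 4)*10)*(-16) = (16*10)*(-16) = 160*(-16) = -2560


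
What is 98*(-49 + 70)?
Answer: 2058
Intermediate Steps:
98*(-49 + 70) = 98*21 = 2058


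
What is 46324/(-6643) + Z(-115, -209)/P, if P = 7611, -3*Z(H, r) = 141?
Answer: -352884185/50559873 ≈ -6.9795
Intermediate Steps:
Z(H, r) = -47 (Z(H, r) = -1/3*141 = -47)
46324/(-6643) + Z(-115, -209)/P = 46324/(-6643) - 47/7611 = 46324*(-1/6643) - 47*1/7611 = -46324/6643 - 47/7611 = -352884185/50559873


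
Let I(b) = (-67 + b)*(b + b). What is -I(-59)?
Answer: -14868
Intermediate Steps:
I(b) = 2*b*(-67 + b) (I(b) = (-67 + b)*(2*b) = 2*b*(-67 + b))
-I(-59) = -2*(-59)*(-67 - 59) = -2*(-59)*(-126) = -1*14868 = -14868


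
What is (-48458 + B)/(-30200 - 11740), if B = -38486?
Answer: 21736/10485 ≈ 2.0731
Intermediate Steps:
(-48458 + B)/(-30200 - 11740) = (-48458 - 38486)/(-30200 - 11740) = -86944/(-41940) = -86944*(-1/41940) = 21736/10485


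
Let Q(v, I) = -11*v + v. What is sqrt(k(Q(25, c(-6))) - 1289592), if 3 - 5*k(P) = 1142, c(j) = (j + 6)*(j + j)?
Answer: I*sqrt(32245495)/5 ≈ 1135.7*I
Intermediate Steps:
c(j) = 2*j*(6 + j) (c(j) = (6 + j)*(2*j) = 2*j*(6 + j))
Q(v, I) = -10*v
k(P) = -1139/5 (k(P) = 3/5 - 1/5*1142 = 3/5 - 1142/5 = -1139/5)
sqrt(k(Q(25, c(-6))) - 1289592) = sqrt(-1139/5 - 1289592) = sqrt(-6449099/5) = I*sqrt(32245495)/5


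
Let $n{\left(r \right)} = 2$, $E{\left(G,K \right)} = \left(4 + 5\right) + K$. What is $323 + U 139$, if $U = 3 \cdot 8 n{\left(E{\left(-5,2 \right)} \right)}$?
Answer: $6995$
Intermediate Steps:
$E{\left(G,K \right)} = 9 + K$
$U = 48$ ($U = 3 \cdot 8 \cdot 2 = 24 \cdot 2 = 48$)
$323 + U 139 = 323 + 48 \cdot 139 = 323 + 6672 = 6995$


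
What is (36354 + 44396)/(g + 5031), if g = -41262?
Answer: -80750/36231 ≈ -2.2288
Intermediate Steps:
(36354 + 44396)/(g + 5031) = (36354 + 44396)/(-41262 + 5031) = 80750/(-36231) = 80750*(-1/36231) = -80750/36231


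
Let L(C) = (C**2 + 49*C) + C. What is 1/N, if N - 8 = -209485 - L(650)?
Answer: -1/664477 ≈ -1.5049e-6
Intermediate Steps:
L(C) = C**2 + 50*C
N = -664477 (N = 8 + (-209485 - 650*(50 + 650)) = 8 + (-209485 - 650*700) = 8 + (-209485 - 1*455000) = 8 + (-209485 - 455000) = 8 - 664485 = -664477)
1/N = 1/(-664477) = -1/664477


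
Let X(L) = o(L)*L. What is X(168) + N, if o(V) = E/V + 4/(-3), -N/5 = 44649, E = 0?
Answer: -223469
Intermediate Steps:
N = -223245 (N = -5*44649 = -223245)
o(V) = -4/3 (o(V) = 0/V + 4/(-3) = 0 + 4*(-⅓) = 0 - 4/3 = -4/3)
X(L) = -4*L/3
X(168) + N = -4/3*168 - 223245 = -224 - 223245 = -223469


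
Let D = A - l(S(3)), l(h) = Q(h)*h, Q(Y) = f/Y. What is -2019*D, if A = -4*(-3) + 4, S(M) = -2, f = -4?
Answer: -40380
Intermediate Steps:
Q(Y) = -4/Y
A = 16 (A = 12 + 4 = 16)
l(h) = -4 (l(h) = (-4/h)*h = -4)
D = 20 (D = 16 - 1*(-4) = 16 + 4 = 20)
-2019*D = -2019*20 = -40380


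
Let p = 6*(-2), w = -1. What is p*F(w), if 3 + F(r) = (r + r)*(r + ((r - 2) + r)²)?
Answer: 396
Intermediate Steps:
p = -12
F(r) = -3 + 2*r*(r + (-2 + 2*r)²) (F(r) = -3 + (r + r)*(r + ((r - 2) + r)²) = -3 + (2*r)*(r + ((-2 + r) + r)²) = -3 + (2*r)*(r + (-2 + 2*r)²) = -3 + 2*r*(r + (-2 + 2*r)²))
p*F(w) = -12*(-3 + 2*(-1)² + 8*(-1)*(-1 - 1)²) = -12*(-3 + 2*1 + 8*(-1)*(-2)²) = -12*(-3 + 2 + 8*(-1)*4) = -12*(-3 + 2 - 32) = -12*(-33) = 396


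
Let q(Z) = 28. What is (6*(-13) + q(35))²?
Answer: 2500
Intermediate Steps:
(6*(-13) + q(35))² = (6*(-13) + 28)² = (-78 + 28)² = (-50)² = 2500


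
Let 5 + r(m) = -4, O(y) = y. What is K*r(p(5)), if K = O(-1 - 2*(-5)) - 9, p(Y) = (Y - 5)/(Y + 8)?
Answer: 0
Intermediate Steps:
p(Y) = (-5 + Y)/(8 + Y)
K = 0 (K = (-1 - 2*(-5)) - 9 = (-1 + 10) - 9 = 9 - 9 = 0)
r(m) = -9 (r(m) = -5 - 4 = -9)
K*r(p(5)) = 0*(-9) = 0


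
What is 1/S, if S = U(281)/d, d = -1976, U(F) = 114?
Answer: -52/3 ≈ -17.333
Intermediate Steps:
S = -3/52 (S = 114/(-1976) = 114*(-1/1976) = -3/52 ≈ -0.057692)
1/S = 1/(-3/52) = -52/3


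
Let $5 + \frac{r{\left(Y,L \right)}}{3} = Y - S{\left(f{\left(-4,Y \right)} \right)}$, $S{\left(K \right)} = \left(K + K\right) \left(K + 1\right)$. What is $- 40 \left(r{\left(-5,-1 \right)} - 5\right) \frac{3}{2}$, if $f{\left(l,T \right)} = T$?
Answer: $9300$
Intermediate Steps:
$S{\left(K \right)} = 2 K \left(1 + K\right)$
$r{\left(Y,L \right)} = -15 + 3 Y - 6 Y \left(1 + Y\right)$ ($r{\left(Y,L \right)} = -15 + 3 \left(Y - 2 Y \left(1 + Y\right)\right) = -15 - \left(- 3 Y + 6 Y \left(1 + Y\right)\right) = -15 + 3 Y - 6 Y \left(1 + Y\right)$)
$- 40 \left(r{\left(-5,-1 \right)} - 5\right) \frac{3}{2} = - 40 \left(\left(-15 + 3 \left(-5\right) - - 30 \left(1 - 5\right)\right) - 5\right) \frac{3}{2} = - 40 \left(\left(-15 - 15 - \left(-30\right) \left(-4\right)\right) - 5\right) 3 \cdot \frac{1}{2} = - 40 \left(\left(-15 - 15 - 120\right) - 5\right) \frac{3}{2} = - 40 \left(-150 - 5\right) \frac{3}{2} = - 40 \left(\left(-155\right) \frac{3}{2}\right) = \left(-40\right) \left(- \frac{465}{2}\right) = 9300$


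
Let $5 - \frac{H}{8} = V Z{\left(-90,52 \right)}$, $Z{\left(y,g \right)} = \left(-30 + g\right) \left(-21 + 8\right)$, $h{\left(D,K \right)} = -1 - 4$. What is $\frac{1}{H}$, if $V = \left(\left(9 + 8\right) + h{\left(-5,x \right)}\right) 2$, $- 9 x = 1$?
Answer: $\frac{1}{54952} \approx 1.8198 \cdot 10^{-5}$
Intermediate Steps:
$x = - \frac{1}{9}$ ($x = \left(- \frac{1}{9}\right) 1 = - \frac{1}{9} \approx -0.11111$)
$h{\left(D,K \right)} = -5$
$Z{\left(y,g \right)} = 390 - 13 g$ ($Z{\left(y,g \right)} = \left(-30 + g\right) \left(-13\right) = 390 - 13 g$)
$V = 24$ ($V = \left(\left(9 + 8\right) - 5\right) 2 = \left(17 - 5\right) 2 = 12 \cdot 2 = 24$)
$H = 54952$ ($H = 40 - 8 \cdot 24 \left(390 - 676\right) = 40 - 8 \cdot 24 \left(-286\right) = 40 - -54912 = 40 + 54912 = 54952$)
$\frac{1}{H} = \frac{1}{54952}$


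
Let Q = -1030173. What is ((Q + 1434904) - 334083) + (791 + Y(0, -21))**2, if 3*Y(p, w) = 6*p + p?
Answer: 696329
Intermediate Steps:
Y(p, w) = 7*p/3 (Y(p, w) = (6*p + p)/3 = (7*p)/3 = 7*p/3)
((Q + 1434904) - 334083) + (791 + Y(0, -21))**2 = ((-1030173 + 1434904) - 334083) + (791 + (7/3)*0)**2 = (404731 - 334083) + (791 + 0)**2 = 70648 + 791**2 = 70648 + 625681 = 696329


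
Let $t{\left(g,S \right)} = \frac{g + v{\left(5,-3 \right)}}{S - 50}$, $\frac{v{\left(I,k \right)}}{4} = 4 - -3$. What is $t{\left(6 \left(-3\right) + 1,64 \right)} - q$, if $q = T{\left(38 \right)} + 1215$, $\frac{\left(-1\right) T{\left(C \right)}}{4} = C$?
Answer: $- \frac{14871}{14} \approx -1062.2$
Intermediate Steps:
$v{\left(I,k \right)} = 28$ ($v{\left(I,k \right)} = 4 \left(4 - -3\right) = 4 \left(4 + 3\right) = 4 \cdot 7 = 28$)
$T{\left(C \right)} = - 4 C$
$t{\left(g,S \right)} = \frac{28 + g}{-50 + S}$ ($t{\left(g,S \right)} = \frac{g + 28}{S - 50} = \frac{28 + g}{-50 + S}$)
$q = 1063$ ($q = \left(-4\right) 38 + 1215 = -152 + 1215 = 1063$)
$t{\left(6 \left(-3\right) + 1,64 \right)} - q = \frac{28 + \left(6 \left(-3\right) + 1\right)}{-50 + 64} - 1063 = \frac{28 + \left(-18 + 1\right)}{14} - 1063 = \frac{28 - 17}{14} - 1063 = \frac{1}{14} \cdot 11 - 1063 = \frac{11}{14} - 1063 = - \frac{14871}{14}$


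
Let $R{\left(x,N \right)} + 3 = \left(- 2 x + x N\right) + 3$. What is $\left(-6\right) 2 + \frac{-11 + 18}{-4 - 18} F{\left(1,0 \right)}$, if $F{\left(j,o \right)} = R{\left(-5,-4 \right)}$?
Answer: $- \frac{237}{11} \approx -21.545$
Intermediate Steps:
$R{\left(x,N \right)} = - 2 x + N x$ ($R{\left(x,N \right)} = -3 + \left(\left(- 2 x + x N\right) + 3\right) = -3 + \left(\left(- 2 x + N x\right) + 3\right) = -3 + \left(3 - 2 x + N x\right) = - 2 x + N x$)
$F{\left(j,o \right)} = 30$ ($F{\left(j,o \right)} = - 5 \left(-2 - 4\right) = \left(-5\right) \left(-6\right) = 30$)
$\left(-6\right) 2 + \frac{-11 + 18}{-4 - 18} F{\left(1,0 \right)} = \left(-6\right) 2 + \frac{-11 + 18}{-4 - 18} \cdot 30 = -12 + \frac{7}{-22} \cdot 30 = -12 + 7 \left(- \frac{1}{22}\right) 30 = -12 - \frac{105}{11} = - \frac{237}{11}$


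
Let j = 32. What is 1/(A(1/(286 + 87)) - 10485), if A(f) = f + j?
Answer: -373/3898968 ≈ -9.5666e-5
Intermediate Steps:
A(f) = 32 + f (A(f) = f + 32 = 32 + f)
1/(A(1/(286 + 87)) - 10485) = 1/((32 + 1/(286 + 87)) - 10485) = 1/((32 + 1/373) - 10485) = 1/(11937/373 - 10485) = 1/(-3898968/373) = -373/3898968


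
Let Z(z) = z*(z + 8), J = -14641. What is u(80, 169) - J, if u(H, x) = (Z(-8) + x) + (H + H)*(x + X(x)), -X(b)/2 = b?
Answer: -12230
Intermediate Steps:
X(b) = -2*b
Z(z) = z*(8 + z)
u(H, x) = x - 2*H*x (u(H, x) = (-8*(8 - 8) + x) + (H + H)*(x - 2*x) = (-8*0 + x) + (2*H)*(-x) = (0 + x) - 2*H*x = x - 2*H*x)
u(80, 169) - J = 169*(1 - 2*80) - 1*(-14641) = 169*(1 - 160) + 14641 = 169*(-159) + 14641 = -26871 + 14641 = -12230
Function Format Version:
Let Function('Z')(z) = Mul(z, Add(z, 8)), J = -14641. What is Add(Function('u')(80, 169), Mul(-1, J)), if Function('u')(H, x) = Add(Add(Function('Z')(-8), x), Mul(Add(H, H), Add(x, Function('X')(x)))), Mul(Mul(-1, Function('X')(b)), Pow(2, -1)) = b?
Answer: -12230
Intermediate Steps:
Function('X')(b) = Mul(-2, b)
Function('Z')(z) = Mul(z, Add(8, z))
Function('u')(H, x) = Add(x, Mul(-2, H, x)) (Function('u')(H, x) = Add(Add(Mul(-8, Add(8, -8)), x), Mul(Add(H, H), Add(x, Mul(-2, x)))) = Add(Add(Mul(-8, 0), x), Mul(Mul(2, H), Mul(-1, x))) = Add(Add(0, x), Mul(-2, H, x)) = Add(x, Mul(-2, H, x)))
Add(Function('u')(80, 169), Mul(-1, J)) = Add(Mul(169, Add(1, Mul(-2, 80))), Mul(-1, -14641)) = Add(Mul(169, Add(1, -160)), 14641) = Add(Mul(169, -159), 14641) = Add(-26871, 14641) = -12230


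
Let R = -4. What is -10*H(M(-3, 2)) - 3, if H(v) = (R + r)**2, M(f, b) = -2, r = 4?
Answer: -3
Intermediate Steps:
H(v) = 0 (H(v) = (-4 + 4)**2 = 0**2 = 0)
-10*H(M(-3, 2)) - 3 = -10*0 - 3 = 0 - 3 = -3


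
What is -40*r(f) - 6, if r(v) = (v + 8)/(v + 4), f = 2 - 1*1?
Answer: -78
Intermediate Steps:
f = 1 (f = 2 - 1 = 1)
r(v) = (8 + v)/(4 + v)
-40*r(f) - 6 = -40*(8 + 1)/(4 + 1) - 6 = -40*9/5 - 6 = -72 - 6 = -78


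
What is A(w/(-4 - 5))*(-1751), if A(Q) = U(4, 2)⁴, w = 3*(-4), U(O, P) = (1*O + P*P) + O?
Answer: -36308736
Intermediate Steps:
U(O, P) = P² + 2*O (U(O, P) = (O + P²) + O = P² + 2*O)
w = -12
A(Q) = 20736 (A(Q) = (2² + 2*4)⁴ = (4 + 8)⁴ = 12⁴ = 20736)
A(w/(-4 - 5))*(-1751) = 20736*(-1751) = -36308736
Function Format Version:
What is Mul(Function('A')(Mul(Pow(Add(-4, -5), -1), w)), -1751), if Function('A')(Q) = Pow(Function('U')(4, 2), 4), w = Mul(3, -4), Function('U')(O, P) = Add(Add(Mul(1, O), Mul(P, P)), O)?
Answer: -36308736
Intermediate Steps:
Function('U')(O, P) = Add(Pow(P, 2), Mul(2, O)) (Function('U')(O, P) = Add(Add(O, Pow(P, 2)), O) = Add(Pow(P, 2), Mul(2, O)))
w = -12
Function('A')(Q) = 20736 (Function('A')(Q) = Pow(Add(Pow(2, 2), Mul(2, 4)), 4) = Pow(Add(4, 8), 4) = Pow(12, 4) = 20736)
Mul(Function('A')(Mul(Pow(Add(-4, -5), -1), w)), -1751) = Mul(20736, -1751) = -36308736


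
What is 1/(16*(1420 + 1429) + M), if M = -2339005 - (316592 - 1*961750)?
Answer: -1/1648263 ≈ -6.0670e-7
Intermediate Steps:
M = -1693847 (M = -2339005 - (316592 - 961750) = -2339005 - 1*(-645158) = -2339005 + 645158 = -1693847)
1/(16*(1420 + 1429) + M) = 1/(16*(1420 + 1429) - 1693847) = 1/(16*2849 - 1693847) = 1/(45584 - 1693847) = 1/(-1648263) = -1/1648263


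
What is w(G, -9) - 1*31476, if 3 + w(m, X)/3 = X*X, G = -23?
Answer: -31242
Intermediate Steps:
w(m, X) = -9 + 3*X² (w(m, X) = -9 + 3*(X*X) = -9 + 3*X²)
w(G, -9) - 1*31476 = (-9 + 3*(-9)²) - 1*31476 = (-9 + 3*81) - 31476 = (-9 + 243) - 31476 = 234 - 31476 = -31242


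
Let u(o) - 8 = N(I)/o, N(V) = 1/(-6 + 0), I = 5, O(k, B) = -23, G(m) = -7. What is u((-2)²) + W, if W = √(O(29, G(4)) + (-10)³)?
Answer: 191/24 + I*√1023 ≈ 7.9583 + 31.984*I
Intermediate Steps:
W = I*√1023 (W = √(-23 + (-10)³) = √(-23 - 1000) = √(-1023) = I*√1023 ≈ 31.984*I)
N(V) = -⅙ (N(V) = 1/(-6) = -⅙)
u(o) = 8 - 1/(6*o)
u((-2)²) + W = (8 - 1/(6*((-2)²))) + I*√1023 = (8 - ⅙/4) + I*√1023 = (8 - ⅙*¼) + I*√1023 = (8 - 1/24) + I*√1023 = 191/24 + I*√1023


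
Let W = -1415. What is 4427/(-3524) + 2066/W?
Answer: -13544789/4986460 ≈ -2.7163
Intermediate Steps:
4427/(-3524) + 2066/W = 4427/(-3524) + 2066/(-1415) = 4427*(-1/3524) + 2066*(-1/1415) = -4427/3524 - 2066/1415 = -13544789/4986460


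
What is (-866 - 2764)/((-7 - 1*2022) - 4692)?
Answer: 330/611 ≈ 0.54010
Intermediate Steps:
(-866 - 2764)/((-7 - 1*2022) - 4692) = -3630/((-7 - 2022) - 4692) = -3630/(-2029 - 4692) = -3630/(-6721) = -3630*(-1/6721) = 330/611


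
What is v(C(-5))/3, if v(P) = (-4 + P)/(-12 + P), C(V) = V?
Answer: 3/17 ≈ 0.17647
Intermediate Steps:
v(P) = (-4 + P)/(-12 + P)
v(C(-5))/3 = ((-4 - 5)/(-12 - 5))/3 = (-9/(-17))*(1/3) = -1/17*(-9)*(1/3) = (9/17)*(1/3) = 3/17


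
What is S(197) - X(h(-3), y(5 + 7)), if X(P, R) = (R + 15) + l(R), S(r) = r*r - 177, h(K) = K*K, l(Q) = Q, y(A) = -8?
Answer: 38633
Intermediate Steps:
h(K) = K²
S(r) = -177 + r² (S(r) = r² - 177 = -177 + r²)
X(P, R) = 15 + 2*R (X(P, R) = (R + 15) + R = (15 + R) + R = 15 + 2*R)
S(197) - X(h(-3), y(5 + 7)) = (-177 + 197²) - (15 + 2*(-8)) = (-177 + 38809) - (15 - 16) = 38632 - 1*(-1) = 38632 + 1 = 38633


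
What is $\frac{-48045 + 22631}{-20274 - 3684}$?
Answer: $\frac{12707}{11979} \approx 1.0608$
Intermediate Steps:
$\frac{-48045 + 22631}{-20274 - 3684} = - \frac{25414}{-20274 - 3684} = - \frac{25414}{-23958} = \left(-25414\right) \left(- \frac{1}{23958}\right) = \frac{12707}{11979}$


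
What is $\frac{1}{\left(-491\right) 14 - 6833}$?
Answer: $- \frac{1}{13707} \approx -7.2955 \cdot 10^{-5}$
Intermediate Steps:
$\frac{1}{\left(-491\right) 14 - 6833} = \frac{1}{-6874 - 6833} = \frac{1}{-13707} = - \frac{1}{13707}$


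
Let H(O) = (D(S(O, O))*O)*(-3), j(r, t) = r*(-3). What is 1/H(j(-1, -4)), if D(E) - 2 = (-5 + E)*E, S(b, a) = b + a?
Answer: -1/72 ≈ -0.013889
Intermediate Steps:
j(r, t) = -3*r
S(b, a) = a + b
D(E) = 2 + E*(-5 + E) (D(E) = 2 + (-5 + E)*E = 2 + E*(-5 + E))
H(O) = -3*O*(2 - 10*O + 4*O²) (H(O) = ((2 + (O + O)² - 5*(O + O))*O)*(-3) = ((2 + (2*O)² - 10*O)*O)*(-3) = ((2 + 4*O² - 10*O)*O)*(-3) = ((2 - 10*O + 4*O²)*O)*(-3) = (O*(2 - 10*O + 4*O²))*(-3) = -3*O*(2 - 10*O + 4*O²))
1/H(j(-1, -4)) = 1/(6*(-3*(-1))*(-1 - 2*(-3*(-1))² + 5*(-3*(-1)))) = 1/(6*3*(-1 - 2*3² + 5*3)) = 1/(6*3*(-1 - 2*9 + 15)) = 1/(6*3*(-1 - 18 + 15)) = 1/(6*3*(-4)) = 1/(-72) = -1/72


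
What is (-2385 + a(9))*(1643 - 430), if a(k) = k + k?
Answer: -2871171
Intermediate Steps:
a(k) = 2*k
(-2385 + a(9))*(1643 - 430) = (-2385 + 2*9)*(1643 - 430) = (-2385 + 18)*1213 = -2367*1213 = -2871171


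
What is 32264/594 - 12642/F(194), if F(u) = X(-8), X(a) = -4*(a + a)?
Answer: -1361113/9504 ≈ -143.21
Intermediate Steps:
X(a) = -8*a
F(u) = 64 (F(u) = -8*(-8) = 64)
32264/594 - 12642/F(194) = 32264/594 - 12642/64 = 32264*(1/594) - 12642*1/64 = 16132/297 - 6321/32 = -1361113/9504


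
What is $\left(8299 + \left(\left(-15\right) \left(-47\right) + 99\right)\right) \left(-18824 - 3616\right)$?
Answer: $-204271320$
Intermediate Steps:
$\left(8299 + \left(\left(-15\right) \left(-47\right) + 99\right)\right) \left(-18824 - 3616\right) = \left(8299 + \left(705 + 99\right)\right) \left(-22440\right) = \left(8299 + 804\right) \left(-22440\right) = 9103 \left(-22440\right) = -204271320$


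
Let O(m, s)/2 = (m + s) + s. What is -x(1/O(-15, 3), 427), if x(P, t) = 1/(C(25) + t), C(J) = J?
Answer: -1/452 ≈ -0.0022124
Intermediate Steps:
O(m, s) = 2*m + 4*s (O(m, s) = 2*((m + s) + s) = 2*(m + 2*s) = 2*m + 4*s)
x(P, t) = 1/(25 + t)
-x(1/O(-15, 3), 427) = -1/(25 + 427) = -1/452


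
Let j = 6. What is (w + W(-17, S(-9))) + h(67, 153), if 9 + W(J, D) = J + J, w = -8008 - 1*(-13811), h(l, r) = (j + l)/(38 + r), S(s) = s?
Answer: 1100233/191 ≈ 5760.4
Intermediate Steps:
h(l, r) = (6 + l)/(38 + r)
w = 5803 (w = -8008 + 13811 = 5803)
W(J, D) = -9 + 2*J (W(J, D) = -9 + (J + J) = -9 + 2*J)
(w + W(-17, S(-9))) + h(67, 153) = (5803 + (-9 + 2*(-17))) + (6 + 67)/(38 + 153) = (5803 + (-9 - 34)) + 73/191 = (5803 - 43) + (1/191)*73 = 5760 + 73/191 = 1100233/191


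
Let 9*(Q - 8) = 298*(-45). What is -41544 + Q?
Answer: -43026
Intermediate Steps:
Q = -1482 (Q = 8 + (298*(-45))/9 = 8 + (⅑)*(-13410) = 8 - 1490 = -1482)
-41544 + Q = -41544 - 1482 = -43026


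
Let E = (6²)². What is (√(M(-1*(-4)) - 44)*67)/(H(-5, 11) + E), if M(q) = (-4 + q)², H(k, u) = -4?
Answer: 67*I*√11/646 ≈ 0.34398*I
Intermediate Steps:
E = 1296 (E = 36² = 1296)
(√(M(-1*(-4)) - 44)*67)/(H(-5, 11) + E) = (√((-4 - 1*(-4))² - 44)*67)/(-4 + 1296) = (√((-4 + 4)² - 44)*67)/1292 = (√(0² - 44)*67)*(1/1292) = (√(0 - 44)*67)*(1/1292) = (√(-44)*67)*(1/1292) = ((2*I*√11)*67)*(1/1292) = (134*I*√11)*(1/1292) = 67*I*√11/646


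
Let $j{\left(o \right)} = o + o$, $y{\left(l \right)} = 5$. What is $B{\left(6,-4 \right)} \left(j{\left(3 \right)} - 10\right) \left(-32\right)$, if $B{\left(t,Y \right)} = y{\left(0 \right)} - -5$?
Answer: $1280$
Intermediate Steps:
$j{\left(o \right)} = 2 o$
$B{\left(t,Y \right)} = 10$ ($B{\left(t,Y \right)} = 5 - -5 = 5 + 5 = 10$)
$B{\left(6,-4 \right)} \left(j{\left(3 \right)} - 10\right) \left(-32\right) = 10 \left(2 \cdot 3 - 10\right) \left(-32\right) = 10 \left(6 - 10\right) \left(-32\right) = 10 \left(\left(-4\right) \left(-32\right)\right) = 10 \cdot 128 = 1280$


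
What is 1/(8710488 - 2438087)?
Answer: 1/6272401 ≈ 1.5943e-7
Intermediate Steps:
1/(8710488 - 2438087) = 1/6272401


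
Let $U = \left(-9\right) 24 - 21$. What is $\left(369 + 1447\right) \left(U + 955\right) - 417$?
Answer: $1303471$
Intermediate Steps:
$U = -237$ ($U = -216 - 21 = -237$)
$\left(369 + 1447\right) \left(U + 955\right) - 417 = \left(369 + 1447\right) \left(-237 + 955\right) - 417 = 1816 \cdot 718 - 417 = 1303888 - 417 = 1303471$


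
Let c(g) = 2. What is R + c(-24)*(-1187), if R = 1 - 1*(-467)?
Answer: -1906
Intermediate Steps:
R = 468 (R = 1 + 467 = 468)
R + c(-24)*(-1187) = 468 + 2*(-1187) = 468 - 2374 = -1906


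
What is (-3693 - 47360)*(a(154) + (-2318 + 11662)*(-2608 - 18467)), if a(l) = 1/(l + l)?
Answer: 3096509358784147/308 ≈ 1.0054e+13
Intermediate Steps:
a(l) = 1/(2*l)
(-3693 - 47360)*(a(154) + (-2318 + 11662)*(-2608 - 18467)) = (-3693 - 47360)*((½)/154 + (-2318 + 11662)*(-2608 - 18467)) = -51053*((½)*(1/154) + 9344*(-21075)) = -51053*(1/308 - 196924800) = -51053*(-60652838399/308) = 3096509358784147/308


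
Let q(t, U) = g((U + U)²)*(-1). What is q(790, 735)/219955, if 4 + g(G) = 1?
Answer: 3/219955 ≈ 1.3639e-5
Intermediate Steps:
g(G) = -3 (g(G) = -4 + 1 = -3)
q(t, U) = 3 (q(t, U) = -3*(-1) = 3)
q(790, 735)/219955 = 3/219955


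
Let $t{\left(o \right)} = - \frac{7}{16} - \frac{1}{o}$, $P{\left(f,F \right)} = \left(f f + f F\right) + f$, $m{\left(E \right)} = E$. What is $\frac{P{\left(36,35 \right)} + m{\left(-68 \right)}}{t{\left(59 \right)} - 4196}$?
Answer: $- \frac{2382656}{3961453} \approx -0.60146$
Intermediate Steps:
$P{\left(f,F \right)} = f + f^{2} + F f$ ($P{\left(f,F \right)} = \left(f^{2} + F f\right) + f = f + f^{2} + F f$)
$t{\left(o \right)} = - \frac{7}{16} - \frac{1}{o}$ ($t{\left(o \right)} = \left(-7\right) \frac{1}{16} - \frac{1}{o} = - \frac{7}{16} - \frac{1}{o}$)
$\frac{P{\left(36,35 \right)} + m{\left(-68 \right)}}{t{\left(59 \right)} - 4196} = \frac{36 \left(1 + 35 + 36\right) - 68}{\left(- \frac{7}{16} - \frac{1}{59}\right) - 4196} = \frac{36 \cdot 72 - 68}{\left(- \frac{7}{16} - \frac{1}{59}\right) - 4196} = \frac{2592 - 68}{\left(- \frac{7}{16} - \frac{1}{59}\right) - 4196} = \frac{2524}{- \frac{429}{944} - 4196} = \frac{2524}{- \frac{3961453}{944}} = 2524 \left(- \frac{944}{3961453}\right) = - \frac{2382656}{3961453}$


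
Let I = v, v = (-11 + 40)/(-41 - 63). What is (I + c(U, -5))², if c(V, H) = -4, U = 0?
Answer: 198025/10816 ≈ 18.309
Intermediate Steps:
v = -29/104 (v = 29/(-104) = 29*(-1/104) = -29/104 ≈ -0.27885)
I = -29/104 ≈ -0.27885
(I + c(U, -5))² = (-29/104 - 4)² = (-445/104)² = 198025/10816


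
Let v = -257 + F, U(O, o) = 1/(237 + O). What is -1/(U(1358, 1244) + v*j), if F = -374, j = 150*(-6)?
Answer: -1595/905800501 ≈ -1.7609e-6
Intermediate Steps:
j = -900
v = -631 (v = -257 - 374 = -631)
-1/(U(1358, 1244) + v*j) = -1/(1/(237 + 1358) - 631*(-900)) = -1/(1/1595 + 567900) = -1/905800501/1595 = -1*1595/905800501 = -1595/905800501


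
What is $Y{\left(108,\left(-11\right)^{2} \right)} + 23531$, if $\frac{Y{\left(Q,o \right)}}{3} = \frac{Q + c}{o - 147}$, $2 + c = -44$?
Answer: $\frac{305810}{13} \approx 23524.0$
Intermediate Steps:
$c = -46$ ($c = -2 - 44 = -46$)
$Y{\left(Q,o \right)} = \frac{3 \left(-46 + Q\right)}{-147 + o}$ ($Y{\left(Q,o \right)} = 3 \frac{Q - 46}{o - 147} = 3 \frac{-46 + Q}{-147 + o} = \frac{3 \left(-46 + Q\right)}{-147 + o}$)
$Y{\left(108,\left(-11\right)^{2} \right)} + 23531 = \frac{3 \left(-46 + 108\right)}{-147 + \left(-11\right)^{2}} + 23531 = 3 \frac{1}{-147 + 121} \cdot 62 + 23531 = 3 \frac{1}{-26} \cdot 62 + 23531 = 3 \left(- \frac{1}{26}\right) 62 + 23531 = - \frac{93}{13} + 23531 = \frac{305810}{13}$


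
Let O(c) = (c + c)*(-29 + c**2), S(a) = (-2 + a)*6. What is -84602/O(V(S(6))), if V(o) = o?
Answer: -42301/13128 ≈ -3.2222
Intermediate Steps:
S(a) = -12 + 6*a
O(c) = 2*c*(-29 + c**2) (O(c) = (2*c)*(-29 + c**2) = 2*c*(-29 + c**2))
-84602/O(V(S(6))) = -84602*1/(2*(-29 + (-12 + 6*6)**2)*(-12 + 6*6)) = -84602*1/(2*(-29 + (-12 + 36)**2)*(-12 + 36)) = -84602*1/(48*(-29 + 24**2)) = -84602*1/(48*(-29 + 576)) = -84602/(2*24*547) = -84602/26256 = -84602*1/26256 = -42301/13128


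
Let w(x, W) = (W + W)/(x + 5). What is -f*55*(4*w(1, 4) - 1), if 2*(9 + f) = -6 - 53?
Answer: 55055/6 ≈ 9175.8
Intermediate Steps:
w(x, W) = 2*W/(5 + x) (w(x, W) = (2*W)/(5 + x) = 2*W/(5 + x))
f = -77/2 (f = -9 + (-6 - 53)/2 = -9 + (½)*(-59) = -9 - 59/2 = -77/2 ≈ -38.500)
-f*55*(4*w(1, 4) - 1) = -(-77/2*55)*(4*(2*4/(5 + 1)) - 1) = -(-4235)*(4*(2*4/6) - 1)/2 = -(-4235)*(4*(2*4*(⅙)) - 1)/2 = -(-4235)*(4*(4/3) - 1)/2 = -(-4235)*(16/3 - 1)/2 = -(-4235)*13/(2*3) = -1*(-55055/6) = 55055/6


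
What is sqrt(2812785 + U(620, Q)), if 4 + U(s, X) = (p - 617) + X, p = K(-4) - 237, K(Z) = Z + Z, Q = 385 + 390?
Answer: sqrt(2812694) ≈ 1677.1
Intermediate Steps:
Q = 775
K(Z) = 2*Z
p = -245 (p = 2*(-4) - 237 = -8 - 237 = -245)
U(s, X) = -866 + X (U(s, X) = -4 + ((-245 - 617) + X) = -4 + (-862 + X) = -866 + X)
sqrt(2812785 + U(620, Q)) = sqrt(2812785 + (-866 + 775)) = sqrt(2812785 - 91) = sqrt(2812694)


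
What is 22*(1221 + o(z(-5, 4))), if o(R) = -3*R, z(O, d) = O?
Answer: 27192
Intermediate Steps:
22*(1221 + o(z(-5, 4))) = 22*(1221 - 3*(-5)) = 22*(1221 + 15) = 22*1236 = 27192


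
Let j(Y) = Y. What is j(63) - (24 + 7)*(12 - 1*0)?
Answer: -309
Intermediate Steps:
j(63) - (24 + 7)*(12 - 1*0) = 63 - (24 + 7)*(12 - 1*0) = 63 - 31*(12 + 0) = 63 - 31*12 = 63 - 1*372 = 63 - 372 = -309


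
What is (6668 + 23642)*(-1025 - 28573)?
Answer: -897115380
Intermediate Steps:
(6668 + 23642)*(-1025 - 28573) = 30310*(-29598) = -897115380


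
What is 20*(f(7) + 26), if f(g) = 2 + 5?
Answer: 660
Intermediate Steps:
f(g) = 7
20*(f(7) + 26) = 20*(7 + 26) = 20*33 = 660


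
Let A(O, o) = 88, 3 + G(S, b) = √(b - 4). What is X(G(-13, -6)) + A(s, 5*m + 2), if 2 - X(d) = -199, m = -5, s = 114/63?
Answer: 289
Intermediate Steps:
G(S, b) = -3 + √(-4 + b) (G(S, b) = -3 + √(b - 4) = -3 + √(-4 + b))
s = 38/21 (s = 114*(1/63) = 38/21 ≈ 1.8095)
X(d) = 201 (X(d) = 2 - 1*(-199) = 2 + 199 = 201)
X(G(-13, -6)) + A(s, 5*m + 2) = 201 + 88 = 289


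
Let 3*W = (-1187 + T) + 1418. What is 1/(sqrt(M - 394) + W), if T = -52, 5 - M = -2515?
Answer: 537/12907 - 9*sqrt(2126)/12907 ≈ 0.0094540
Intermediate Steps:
M = 2520 (M = 5 - 1*(-2515) = 5 + 2515 = 2520)
W = 179/3 (W = ((-1187 - 52) + 1418)/3 = (-1239 + 1418)/3 = (1/3)*179 = 179/3 ≈ 59.667)
1/(sqrt(M - 394) + W) = 1/(sqrt(2520 - 394) + 179/3) = 1/(sqrt(2126) + 179/3) = 1/(179/3 + sqrt(2126))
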